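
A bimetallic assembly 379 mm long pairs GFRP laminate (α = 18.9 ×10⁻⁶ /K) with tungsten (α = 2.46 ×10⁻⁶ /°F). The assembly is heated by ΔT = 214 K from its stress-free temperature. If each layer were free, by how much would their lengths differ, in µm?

tungsten: α = 2.46×10⁻⁶/°F × 9/5 = 4.43×10⁻⁶/K.
Δα = |18.9 − 4.43|×10⁻⁶/K = 14.5×10⁻⁶/K.
ΔL_mismatch = Δα·L·ΔT = 14.5×10⁻⁶ × 379.0 mm × 214.0 K = 1170 µm.

1170 µm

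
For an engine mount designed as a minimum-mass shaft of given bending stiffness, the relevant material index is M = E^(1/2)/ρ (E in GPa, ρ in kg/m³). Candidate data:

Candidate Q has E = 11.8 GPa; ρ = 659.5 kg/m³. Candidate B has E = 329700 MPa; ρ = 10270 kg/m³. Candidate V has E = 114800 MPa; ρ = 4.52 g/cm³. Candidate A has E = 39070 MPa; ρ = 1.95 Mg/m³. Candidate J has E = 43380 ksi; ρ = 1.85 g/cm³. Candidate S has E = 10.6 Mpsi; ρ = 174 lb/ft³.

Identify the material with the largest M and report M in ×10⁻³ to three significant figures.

Putting every candidate on a common basis:
  candidate Q: E = 11.80 GPa, ρ = 659.5 kg/m³
  candidate B: E = 329.7 GPa, ρ = 10270 kg/m³
  candidate V: E = 114.8 GPa, ρ = 4520 kg/m³
  candidate A: E = 39.07 GPa, ρ = 1950 kg/m³
  candidate J: E = 299.1 GPa, ρ = 1850 kg/m³
  candidate S: E = 73.08 GPa, ρ = 2787 kg/m³
  candidate J: M = 9.35×10⁻³
  candidate Q: M = 5.21×10⁻³
  candidate A: M = 3.21×10⁻³
  candidate S: M = 3.07×10⁻³
  candidate V: M = 2.37×10⁻³
  candidate B: M = 1.77×10⁻³
Candidate J has the largest M.

candidate J, M = 9.35×10⁻³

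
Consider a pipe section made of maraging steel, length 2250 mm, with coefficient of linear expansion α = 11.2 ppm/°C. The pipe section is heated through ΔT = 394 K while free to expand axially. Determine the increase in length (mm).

ΔL = α·L₀·ΔT = 11.2×10⁻⁶ × 2250 mm × 394.0 K = 9.93 mm.

9.93 mm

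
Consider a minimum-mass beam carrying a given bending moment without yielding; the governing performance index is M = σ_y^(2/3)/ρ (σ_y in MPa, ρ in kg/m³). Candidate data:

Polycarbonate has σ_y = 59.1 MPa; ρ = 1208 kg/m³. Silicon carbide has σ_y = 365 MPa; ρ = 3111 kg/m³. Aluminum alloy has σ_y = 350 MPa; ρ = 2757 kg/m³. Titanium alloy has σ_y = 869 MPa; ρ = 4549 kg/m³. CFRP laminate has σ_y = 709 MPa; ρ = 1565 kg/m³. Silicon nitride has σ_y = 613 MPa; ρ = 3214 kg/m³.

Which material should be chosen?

Evaluate M for each candidate:
  CFRP laminate: M = 50.8×10⁻³
  silicon nitride: M = 22.5×10⁻³
  titanium alloy: M = 20.0×10⁻³
  aluminum alloy: M = 18.0×10⁻³
  silicon carbide: M = 16.4×10⁻³
  polycarbonate: M = 12.6×10⁻³
CFRP laminate ranks first.

CFRP laminate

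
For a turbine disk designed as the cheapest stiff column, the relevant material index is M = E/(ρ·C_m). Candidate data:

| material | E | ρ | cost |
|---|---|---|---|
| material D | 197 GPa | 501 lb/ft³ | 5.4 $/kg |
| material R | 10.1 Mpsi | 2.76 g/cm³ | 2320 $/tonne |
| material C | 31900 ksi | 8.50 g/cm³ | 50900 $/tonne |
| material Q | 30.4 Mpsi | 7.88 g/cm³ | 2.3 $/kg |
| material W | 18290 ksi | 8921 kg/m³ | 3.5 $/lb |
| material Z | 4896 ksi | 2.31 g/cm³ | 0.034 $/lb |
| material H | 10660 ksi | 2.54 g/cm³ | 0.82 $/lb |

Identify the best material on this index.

material Z

Putting every candidate on a common basis:
  material D: E = 197.0 GPa, ρ = 8025 kg/m³, cost = 5.400 $/kg
  material R: E = 69.64 GPa, ρ = 2760 kg/m³, cost = 2.320 $/kg
  material C: E = 219.9 GPa, ρ = 8500 kg/m³, cost = 50.90 $/kg
  material Q: E = 209.6 GPa, ρ = 7880 kg/m³, cost = 2.300 $/kg
  material W: E = 126.1 GPa, ρ = 8921 kg/m³, cost = 7.716 $/kg
  material Z: E = 33.76 GPa, ρ = 2310 kg/m³, cost = 0.07496 $/kg
  material H: E = 73.50 GPa, ρ = 2540 kg/m³, cost = 1.808 $/kg
  material Z: M = 195 MN·m per $
  material H: M = 16.0 MN·m per $
  material Q: M = 11.6 MN·m per $
  material R: M = 10.9 MN·m per $
  material D: M = 4.55 MN·m per $
  material W: M = 1.83 MN·m per $
  material C: M = 0.508 MN·m per $
The maximum is for material Z.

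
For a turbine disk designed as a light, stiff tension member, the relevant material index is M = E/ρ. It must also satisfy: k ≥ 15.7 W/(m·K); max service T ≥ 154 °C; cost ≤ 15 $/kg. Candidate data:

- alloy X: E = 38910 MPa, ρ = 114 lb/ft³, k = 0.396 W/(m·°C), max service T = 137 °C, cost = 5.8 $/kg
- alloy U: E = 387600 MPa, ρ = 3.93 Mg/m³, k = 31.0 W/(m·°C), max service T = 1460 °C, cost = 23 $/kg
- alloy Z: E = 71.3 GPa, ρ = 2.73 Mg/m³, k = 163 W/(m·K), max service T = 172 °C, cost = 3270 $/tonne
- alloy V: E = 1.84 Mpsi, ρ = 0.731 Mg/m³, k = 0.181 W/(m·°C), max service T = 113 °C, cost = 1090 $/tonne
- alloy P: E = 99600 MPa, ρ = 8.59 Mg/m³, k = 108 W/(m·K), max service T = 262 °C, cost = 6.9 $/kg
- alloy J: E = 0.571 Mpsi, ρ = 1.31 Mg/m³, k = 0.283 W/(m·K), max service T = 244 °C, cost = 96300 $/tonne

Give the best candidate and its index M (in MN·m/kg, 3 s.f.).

Screen on constraints: k ≥ 15.7 W/(m·K); max service T ≥ 154 °C; cost ≤ 15 $/kg. Survivors: alloy Z, alloy P.
Putting every candidate on a common basis:
  alloy Z: E = 71.30 GPa, ρ = 2730 kg/m³
  alloy P: E = 99.60 GPa, ρ = 8590 kg/m³
  alloy Z: M = 26.1 MN·m/kg
  alloy P: M = 11.6 MN·m/kg
Alloy Z has the largest M.

alloy Z, M = 26.1 MN·m/kg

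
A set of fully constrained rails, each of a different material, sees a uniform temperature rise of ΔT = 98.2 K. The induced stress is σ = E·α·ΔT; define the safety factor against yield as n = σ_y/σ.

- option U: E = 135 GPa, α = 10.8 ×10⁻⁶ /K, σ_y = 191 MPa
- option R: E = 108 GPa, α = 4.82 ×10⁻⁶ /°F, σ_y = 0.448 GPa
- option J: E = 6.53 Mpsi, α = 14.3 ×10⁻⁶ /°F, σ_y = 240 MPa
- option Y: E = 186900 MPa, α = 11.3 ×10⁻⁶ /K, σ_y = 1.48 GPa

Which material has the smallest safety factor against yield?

In consistent units (E in GPa, α in ×10⁻⁶/K, σ_y in MPa):
  option U: E = 135.0, α = 10.8, σ_y = 191.0 → σ = 143 MPa, n = 1.33
  option R: E = 108.0, α = 8.68, σ_y = 448.0 → σ = 92.0 MPa, n = 4.87
  option J: E = 45.02, α = 25.7, σ_y = 240.0 → σ = 114 MPa, n = 2.11
  option Y: E = 186.9, α = 11.3, σ_y = 1480 → σ = 207 MPa, n = 7.14
Option U has the lowest safety factor, n = 1.33.

option U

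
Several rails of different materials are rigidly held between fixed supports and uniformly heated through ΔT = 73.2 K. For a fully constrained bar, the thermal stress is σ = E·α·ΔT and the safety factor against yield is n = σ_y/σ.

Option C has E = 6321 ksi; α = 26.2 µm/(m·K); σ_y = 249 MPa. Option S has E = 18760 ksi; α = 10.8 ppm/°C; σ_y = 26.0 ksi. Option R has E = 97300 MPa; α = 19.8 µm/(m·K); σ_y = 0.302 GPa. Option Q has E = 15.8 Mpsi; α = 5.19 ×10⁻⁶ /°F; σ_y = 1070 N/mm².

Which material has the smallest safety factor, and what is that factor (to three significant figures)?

option S, n = 1.75

Converting E to GPa, α to ×10⁻⁶/K, σ_y to MPa, then σ and n for each:
  option C: E = 43.58, α = 26.2, σ_y = 249.0 → σ = 83.6 MPa, n = 2.98
  option S: E = 129.3, α = 10.8, σ_y = 179.3 → σ = 102 MPa, n = 1.75
  option R: E = 97.30, α = 19.8, σ_y = 302.0 → σ = 141 MPa, n = 2.14
  option Q: E = 108.9, α = 9.34, σ_y = 1070 → σ = 74.5 MPa, n = 14.4
Smallest n: option S with n = 1.75.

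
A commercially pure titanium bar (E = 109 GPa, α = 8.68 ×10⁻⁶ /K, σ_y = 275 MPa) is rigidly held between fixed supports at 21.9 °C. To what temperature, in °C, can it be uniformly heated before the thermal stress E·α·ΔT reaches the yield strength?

E·α·ΔT = 275.0 MPa ⇒ ΔT = 275.0 / (109.0×10³ × 8.68×10⁻⁶) = 290.7 K.
T = 21.9 + 290.7 = 312.6 °C.

313 °C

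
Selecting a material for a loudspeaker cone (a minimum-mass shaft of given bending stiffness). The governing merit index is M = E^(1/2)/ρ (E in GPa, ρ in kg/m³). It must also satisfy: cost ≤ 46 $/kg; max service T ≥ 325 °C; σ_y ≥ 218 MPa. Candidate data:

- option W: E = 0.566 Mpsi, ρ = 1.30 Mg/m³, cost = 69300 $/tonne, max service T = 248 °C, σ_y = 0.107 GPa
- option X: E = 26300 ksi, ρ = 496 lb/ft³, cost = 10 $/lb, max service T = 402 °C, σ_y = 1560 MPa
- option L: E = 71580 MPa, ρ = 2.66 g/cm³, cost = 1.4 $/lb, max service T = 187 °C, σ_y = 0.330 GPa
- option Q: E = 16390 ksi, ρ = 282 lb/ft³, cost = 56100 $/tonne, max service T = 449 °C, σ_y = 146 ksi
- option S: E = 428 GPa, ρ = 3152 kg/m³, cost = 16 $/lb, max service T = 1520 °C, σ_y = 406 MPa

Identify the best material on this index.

Screen on constraints: cost ≤ 46 $/kg; max service T ≥ 325 °C; σ_y ≥ 218 MPa. Survivors: option X, option S.
Normalizing units and computing the index:
  option X: E = 181.3 GPa, ρ = 7945 kg/m³
  option S: E = 428.0 GPa, ρ = 3152 kg/m³
  option S: M = 6.56×10⁻³
  option X: M = 1.69×10⁻³
The maximum is for option S.

option S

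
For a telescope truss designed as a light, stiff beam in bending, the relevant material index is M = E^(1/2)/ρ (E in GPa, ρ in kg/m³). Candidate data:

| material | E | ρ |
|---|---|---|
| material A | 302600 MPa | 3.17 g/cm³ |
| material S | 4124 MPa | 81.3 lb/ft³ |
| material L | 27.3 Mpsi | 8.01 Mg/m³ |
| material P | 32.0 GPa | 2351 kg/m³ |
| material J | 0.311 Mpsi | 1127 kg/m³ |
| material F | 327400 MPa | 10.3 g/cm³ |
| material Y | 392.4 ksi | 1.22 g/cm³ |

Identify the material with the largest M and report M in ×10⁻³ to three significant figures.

Putting every candidate on a common basis:
  material A: E = 302.6 GPa, ρ = 3170 kg/m³
  material S: E = 4.124 GPa, ρ = 1302 kg/m³
  material L: E = 188.2 GPa, ρ = 8010 kg/m³
  material P: E = 32.00 GPa, ρ = 2351 kg/m³
  material J: E = 2.144 GPa, ρ = 1127 kg/m³
  material F: E = 327.4 GPa, ρ = 10300 kg/m³
  material Y: E = 2.706 GPa, ρ = 1220 kg/m³
  material A: M = 5.49×10⁻³
  material P: M = 2.41×10⁻³
  material F: M = 1.76×10⁻³
  material L: M = 1.71×10⁻³
  material S: M = 1.56×10⁻³
  material Y: M = 1.35×10⁻³
  material J: M = 1.30×10⁻³
Material A has the largest M.

material A, M = 5.49×10⁻³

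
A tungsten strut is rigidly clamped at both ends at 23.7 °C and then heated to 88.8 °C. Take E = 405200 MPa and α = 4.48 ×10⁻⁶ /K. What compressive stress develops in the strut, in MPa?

118 MPa

E = 405200 MPa = 405.2 GPa.
ΔT = 65.10 K. Constrained thermal stress σ = E·α·ΔT = 405.2×10³ MPa × 4.48×10⁻⁶ × 65.10 = 118 MPa (compressive).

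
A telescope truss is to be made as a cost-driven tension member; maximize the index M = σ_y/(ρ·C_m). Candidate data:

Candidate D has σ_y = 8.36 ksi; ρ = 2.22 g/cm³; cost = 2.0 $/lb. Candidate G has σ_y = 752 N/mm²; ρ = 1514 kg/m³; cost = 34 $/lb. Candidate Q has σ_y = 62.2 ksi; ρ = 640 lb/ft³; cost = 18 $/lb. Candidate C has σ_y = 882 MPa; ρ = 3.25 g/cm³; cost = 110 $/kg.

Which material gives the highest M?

After converting to SI:
  candidate D: σ_y = 57.64 MPa, ρ = 2220 kg/m³, cost = 4.409 $/kg
  candidate G: σ_y = 752.0 MPa, ρ = 1514 kg/m³, cost = 74.96 $/kg
  candidate Q: σ_y = 428.9 MPa, ρ = 10250 kg/m³, cost = 39.68 $/kg
  candidate C: σ_y = 882.0 MPa, ρ = 3250 kg/m³, cost = 110.0 $/kg
  candidate G: M = 6.63 kN·m per $
  candidate D: M = 5.89 kN·m per $
  candidate C: M = 2.47 kN·m per $
  candidate Q: M = 1.05 kN·m per $
Highest index: candidate G.

candidate G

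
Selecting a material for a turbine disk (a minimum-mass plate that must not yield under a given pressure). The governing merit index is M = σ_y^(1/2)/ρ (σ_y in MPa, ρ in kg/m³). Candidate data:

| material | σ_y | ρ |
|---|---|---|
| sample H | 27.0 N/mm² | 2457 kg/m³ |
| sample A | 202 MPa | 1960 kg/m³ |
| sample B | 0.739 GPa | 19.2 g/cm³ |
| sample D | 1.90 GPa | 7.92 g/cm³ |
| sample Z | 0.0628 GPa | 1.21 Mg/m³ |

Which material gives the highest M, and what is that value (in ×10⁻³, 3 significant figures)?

sample A, M = 7.25×10⁻³

Convert each candidate to consistent units, then evaluate M:
  sample H: σ_y = 27.00 MPa, ρ = 2457 kg/m³
  sample A: σ_y = 202.0 MPa, ρ = 1960 kg/m³
  sample B: σ_y = 739.0 MPa, ρ = 19200 kg/m³
  sample D: σ_y = 1900 MPa, ρ = 7920 kg/m³
  sample Z: σ_y = 62.80 MPa, ρ = 1210 kg/m³
  sample A: M = 7.25×10⁻³
  sample Z: M = 6.55×10⁻³
  sample D: M = 5.50×10⁻³
  sample H: M = 2.11×10⁻³
  sample B: M = 1.42×10⁻³
Sample A has the largest M.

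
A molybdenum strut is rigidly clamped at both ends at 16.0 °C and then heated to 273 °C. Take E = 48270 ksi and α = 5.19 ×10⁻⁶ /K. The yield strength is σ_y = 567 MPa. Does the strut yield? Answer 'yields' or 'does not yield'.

E = 48270 ksi = 332.8 GPa.
ΔT = 257.0 K. Constrained thermal stress σ = E·α·ΔT = 332.8×10³ MPa × 5.19×10⁻⁶ × 257.0 = 444 MPa (compressive).
Compare to σ_y = 567 MPa: σ < σ_y, so it does not yield.

does not yield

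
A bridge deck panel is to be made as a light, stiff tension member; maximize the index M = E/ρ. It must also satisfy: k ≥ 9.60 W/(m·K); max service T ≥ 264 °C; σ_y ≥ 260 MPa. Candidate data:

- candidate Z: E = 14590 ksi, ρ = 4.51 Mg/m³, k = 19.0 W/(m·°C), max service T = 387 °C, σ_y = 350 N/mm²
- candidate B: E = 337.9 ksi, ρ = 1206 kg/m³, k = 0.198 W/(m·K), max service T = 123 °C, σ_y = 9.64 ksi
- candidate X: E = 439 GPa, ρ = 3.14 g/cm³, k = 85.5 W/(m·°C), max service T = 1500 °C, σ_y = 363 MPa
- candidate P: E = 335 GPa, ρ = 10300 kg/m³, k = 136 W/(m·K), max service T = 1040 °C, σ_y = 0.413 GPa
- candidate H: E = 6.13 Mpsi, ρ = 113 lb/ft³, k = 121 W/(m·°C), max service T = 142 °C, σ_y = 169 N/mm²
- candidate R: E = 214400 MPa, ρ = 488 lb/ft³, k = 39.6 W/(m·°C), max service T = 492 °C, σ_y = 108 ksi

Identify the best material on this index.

candidate X

Screen on constraints: k ≥ 9.60 W/(m·K); max service T ≥ 264 °C; σ_y ≥ 260 MPa. Survivors: candidate Z, candidate X, candidate P, candidate R.
Convert each candidate to consistent units, then evaluate M:
  candidate Z: E = 100.6 GPa, ρ = 4510 kg/m³
  candidate X: E = 439.0 GPa, ρ = 3140 kg/m³
  candidate P: E = 335.0 GPa, ρ = 10300 kg/m³
  candidate R: E = 214.4 GPa, ρ = 7817 kg/m³
  candidate X: M = 140 MN·m/kg
  candidate P: M = 32.5 MN·m/kg
  candidate R: M = 27.4 MN·m/kg
  candidate Z: M = 22.3 MN·m/kg
Highest index: candidate X.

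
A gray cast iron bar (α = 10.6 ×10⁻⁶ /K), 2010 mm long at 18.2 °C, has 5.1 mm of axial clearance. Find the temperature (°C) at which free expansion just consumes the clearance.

258 °C

α·L₀·ΔT = 5.1 mm ⇒ ΔT = 5.1 / (10.6×10⁻⁶ × 2010.0) = 239.4 K.
T = 18.2 + 239.4 = 257.6 °C.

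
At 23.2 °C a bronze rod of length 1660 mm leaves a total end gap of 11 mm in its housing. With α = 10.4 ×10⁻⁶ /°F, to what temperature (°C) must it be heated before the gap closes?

377 °C

α = 10.4×10⁻⁶/°F × 9/5 = 18.7×10⁻⁶/K.
α·L₀·ΔT = 11.0 mm ⇒ ΔT = 11.0 / (18.7×10⁻⁶ × 1660.0) = 354.0 K.
T = 23.2 + 354.0 = 377.2 °C.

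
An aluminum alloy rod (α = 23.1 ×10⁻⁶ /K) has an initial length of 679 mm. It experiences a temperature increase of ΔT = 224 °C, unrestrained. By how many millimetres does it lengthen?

ΔL = α·L₀·ΔT = 23.1×10⁻⁶ × 679 mm × 224.0 K = 3.51 mm.

3.51 mm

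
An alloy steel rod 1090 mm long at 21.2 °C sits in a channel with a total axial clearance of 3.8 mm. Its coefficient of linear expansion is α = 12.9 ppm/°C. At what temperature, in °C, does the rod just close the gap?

291 °C

α·L₀·ΔT = 3.8 mm ⇒ ΔT = 3.8 / (12.9×10⁻⁶ × 1090.0) = 270.3 K.
T = 21.2 + 270.3 = 291.5 °C.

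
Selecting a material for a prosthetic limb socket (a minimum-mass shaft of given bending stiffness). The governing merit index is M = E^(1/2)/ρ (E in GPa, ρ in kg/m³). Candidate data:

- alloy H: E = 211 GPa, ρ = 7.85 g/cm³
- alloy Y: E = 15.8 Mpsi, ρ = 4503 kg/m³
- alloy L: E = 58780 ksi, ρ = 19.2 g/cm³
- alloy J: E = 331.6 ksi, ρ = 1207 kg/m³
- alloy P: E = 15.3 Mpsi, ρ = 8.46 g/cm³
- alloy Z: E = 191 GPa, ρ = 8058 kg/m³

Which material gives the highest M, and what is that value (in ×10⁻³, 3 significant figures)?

alloy Y, M = 2.32×10⁻³

Putting every candidate on a common basis:
  alloy H: E = 211.0 GPa, ρ = 7850 kg/m³
  alloy Y: E = 108.9 GPa, ρ = 4503 kg/m³
  alloy L: E = 405.3 GPa, ρ = 19200 kg/m³
  alloy J: E = 2.286 GPa, ρ = 1207 kg/m³
  alloy P: E = 105.5 GPa, ρ = 8460 kg/m³
  alloy Z: E = 191.0 GPa, ρ = 8058 kg/m³
  alloy Y: M = 2.32×10⁻³
  alloy H: M = 1.85×10⁻³
  alloy Z: M = 1.72×10⁻³
  alloy J: M = 1.25×10⁻³
  alloy P: M = 1.21×10⁻³
  alloy L: M = 1.05×10⁻³
Highest index: alloy Y.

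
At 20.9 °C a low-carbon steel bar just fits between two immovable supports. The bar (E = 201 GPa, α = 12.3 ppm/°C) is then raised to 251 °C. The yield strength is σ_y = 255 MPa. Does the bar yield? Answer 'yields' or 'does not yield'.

yields

ΔT = 230.1 K. Constrained thermal stress σ = E·α·ΔT = 201.0×10³ MPa × 12.3×10⁻⁶ × 230.1 = 569 MPa (compressive).
Compare to σ_y = 255 MPa: σ ≥ σ_y, so it yields.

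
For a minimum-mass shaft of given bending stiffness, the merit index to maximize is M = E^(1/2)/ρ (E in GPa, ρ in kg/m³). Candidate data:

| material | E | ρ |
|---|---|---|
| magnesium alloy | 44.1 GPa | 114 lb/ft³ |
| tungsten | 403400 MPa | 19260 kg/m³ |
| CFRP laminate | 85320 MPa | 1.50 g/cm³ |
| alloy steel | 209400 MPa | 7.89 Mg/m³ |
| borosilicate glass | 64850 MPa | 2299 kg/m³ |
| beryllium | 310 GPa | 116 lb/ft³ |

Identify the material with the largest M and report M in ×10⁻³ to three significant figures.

Convert each candidate to consistent units, then evaluate M:
  magnesium alloy: E = 44.10 GPa, ρ = 1826 kg/m³
  tungsten: E = 403.4 GPa, ρ = 19260 kg/m³
  CFRP laminate: E = 85.32 GPa, ρ = 1500 kg/m³
  alloy steel: E = 209.4 GPa, ρ = 7890 kg/m³
  borosilicate glass: E = 64.85 GPa, ρ = 2299 kg/m³
  beryllium: E = 310.0 GPa, ρ = 1858 kg/m³
  beryllium: M = 9.48×10⁻³
  CFRP laminate: M = 6.16×10⁻³
  magnesium alloy: M = 3.64×10⁻³
  borosilicate glass: M = 3.50×10⁻³
  alloy steel: M = 1.83×10⁻³
  tungsten: M = 1.04×10⁻³
Beryllium has the largest M.

beryllium, M = 9.48×10⁻³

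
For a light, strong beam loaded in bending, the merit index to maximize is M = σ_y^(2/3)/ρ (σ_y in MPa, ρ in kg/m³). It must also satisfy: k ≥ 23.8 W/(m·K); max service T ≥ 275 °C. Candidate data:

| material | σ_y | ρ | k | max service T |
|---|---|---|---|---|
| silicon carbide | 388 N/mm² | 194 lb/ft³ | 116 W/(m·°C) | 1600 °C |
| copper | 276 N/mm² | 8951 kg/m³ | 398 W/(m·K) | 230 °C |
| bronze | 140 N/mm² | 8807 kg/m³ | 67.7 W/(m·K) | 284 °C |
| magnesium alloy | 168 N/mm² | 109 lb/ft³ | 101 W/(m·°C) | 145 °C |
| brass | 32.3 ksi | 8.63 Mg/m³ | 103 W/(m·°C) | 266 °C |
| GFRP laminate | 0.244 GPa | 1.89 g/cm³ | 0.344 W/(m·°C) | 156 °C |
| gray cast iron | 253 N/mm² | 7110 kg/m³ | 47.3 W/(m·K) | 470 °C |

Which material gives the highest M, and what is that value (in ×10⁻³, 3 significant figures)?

Screen on constraints: k ≥ 23.8 W/(m·K); max service T ≥ 275 °C. Survivors: silicon carbide, bronze, gray cast iron.
Convert each candidate to consistent units, then evaluate M:
  silicon carbide: σ_y = 388.0 MPa, ρ = 3108 kg/m³
  bronze: σ_y = 140.0 MPa, ρ = 8807 kg/m³
  gray cast iron: σ_y = 253.0 MPa, ρ = 7110 kg/m³
  silicon carbide: M = 17.1×10⁻³
  gray cast iron: M = 5.63×10⁻³
  bronze: M = 3.06×10⁻³
Silicon carbide ranks first.

silicon carbide, M = 17.1×10⁻³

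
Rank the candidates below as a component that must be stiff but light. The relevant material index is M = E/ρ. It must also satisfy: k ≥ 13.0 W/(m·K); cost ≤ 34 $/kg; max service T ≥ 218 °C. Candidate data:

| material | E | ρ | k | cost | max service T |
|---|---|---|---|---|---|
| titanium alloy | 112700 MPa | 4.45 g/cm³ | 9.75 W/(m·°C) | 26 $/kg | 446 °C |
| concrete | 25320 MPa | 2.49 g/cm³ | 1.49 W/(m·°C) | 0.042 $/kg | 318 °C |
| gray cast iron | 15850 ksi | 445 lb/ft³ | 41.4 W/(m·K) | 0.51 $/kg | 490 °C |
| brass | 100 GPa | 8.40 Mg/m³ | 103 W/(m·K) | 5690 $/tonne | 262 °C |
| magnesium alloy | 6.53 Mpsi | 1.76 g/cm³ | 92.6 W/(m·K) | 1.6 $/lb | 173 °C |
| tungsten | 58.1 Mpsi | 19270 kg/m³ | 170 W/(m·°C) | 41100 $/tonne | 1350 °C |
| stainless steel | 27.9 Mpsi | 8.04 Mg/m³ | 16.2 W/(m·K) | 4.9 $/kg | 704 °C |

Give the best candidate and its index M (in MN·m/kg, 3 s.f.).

stainless steel, M = 23.9 MN·m/kg

Screen on constraints: k ≥ 13.0 W/(m·K); cost ≤ 34 $/kg; max service T ≥ 218 °C. Survivors: gray cast iron, brass, stainless steel.
In SI units:
  gray cast iron: E = 109.3 GPa, ρ = 7128 kg/m³
  brass: E = 100.0 GPa, ρ = 8400 kg/m³
  stainless steel: E = 192.4 GPa, ρ = 8040 kg/m³
  stainless steel: M = 23.9 MN·m/kg
  gray cast iron: M = 15.3 MN·m/kg
  brass: M = 11.9 MN·m/kg
Stainless steel ranks first.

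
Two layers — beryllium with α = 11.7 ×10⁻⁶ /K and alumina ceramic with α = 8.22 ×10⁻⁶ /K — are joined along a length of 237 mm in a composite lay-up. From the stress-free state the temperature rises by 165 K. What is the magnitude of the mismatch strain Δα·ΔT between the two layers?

5.74×10⁻⁴

Δα = |11.7 − 8.22|×10⁻⁶/K = 3.48×10⁻⁶/K.
Mismatch strain = Δα·ΔT = 3.48×10⁻⁶ × 165.0 = 5.74×10⁻⁴.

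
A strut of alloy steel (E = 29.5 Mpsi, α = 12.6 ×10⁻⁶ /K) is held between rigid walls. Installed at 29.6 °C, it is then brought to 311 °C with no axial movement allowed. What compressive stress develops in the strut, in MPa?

E = 29.5 Mpsi = 203.4 GPa.
ΔT = 281.4 K. Constrained thermal stress σ = E·α·ΔT = 203.4×10³ MPa × 12.6×10⁻⁶ × 281.4 = 721 MPa (compressive).

721 MPa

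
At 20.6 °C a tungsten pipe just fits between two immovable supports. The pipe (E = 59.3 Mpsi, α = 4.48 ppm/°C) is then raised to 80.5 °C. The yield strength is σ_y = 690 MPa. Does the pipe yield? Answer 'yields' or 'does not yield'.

E = 59.3 Mpsi = 408.9 GPa.
ΔT = 59.90 K. Constrained thermal stress σ = E·α·ΔT = 408.9×10³ MPa × 4.48×10⁻⁶ × 59.90 = 110 MPa (compressive).
Compare to σ_y = 690 MPa: σ < σ_y, so it does not yield.

does not yield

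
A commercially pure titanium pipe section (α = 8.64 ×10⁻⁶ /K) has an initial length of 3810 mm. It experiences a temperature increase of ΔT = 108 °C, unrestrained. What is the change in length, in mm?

3.56 mm

ΔL = α·L₀·ΔT = 8.64×10⁻⁶ × 3810 mm × 108.0 K = 3.56 mm.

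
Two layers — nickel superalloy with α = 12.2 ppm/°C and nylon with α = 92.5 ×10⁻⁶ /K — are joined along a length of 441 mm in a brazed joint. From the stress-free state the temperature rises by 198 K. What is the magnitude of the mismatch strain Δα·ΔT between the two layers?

0.0159

Δα = |12.2 − 92.5|×10⁻⁶/K = 80.3×10⁻⁶/K.
Mismatch strain = Δα·ΔT = 80.3×10⁻⁶ × 198.0 = 0.0159.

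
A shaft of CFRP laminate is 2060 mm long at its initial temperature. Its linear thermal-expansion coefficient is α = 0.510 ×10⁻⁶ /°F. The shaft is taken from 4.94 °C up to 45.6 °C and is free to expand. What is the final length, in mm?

2060.1 mm

Convert α: 0.510×10⁻⁶/°F × (9/5) = 0.918×10⁻⁶/K.
ΔT = 45.6 − 4.94 = 40.66 K.
ΔL = α·L₀·ΔT = 0.918×10⁻⁶ × 2060 mm × 40.66 K = 0.0769 mm.
L = L₀ + ΔL = 2060 + 0.0769 = 2060.1 mm.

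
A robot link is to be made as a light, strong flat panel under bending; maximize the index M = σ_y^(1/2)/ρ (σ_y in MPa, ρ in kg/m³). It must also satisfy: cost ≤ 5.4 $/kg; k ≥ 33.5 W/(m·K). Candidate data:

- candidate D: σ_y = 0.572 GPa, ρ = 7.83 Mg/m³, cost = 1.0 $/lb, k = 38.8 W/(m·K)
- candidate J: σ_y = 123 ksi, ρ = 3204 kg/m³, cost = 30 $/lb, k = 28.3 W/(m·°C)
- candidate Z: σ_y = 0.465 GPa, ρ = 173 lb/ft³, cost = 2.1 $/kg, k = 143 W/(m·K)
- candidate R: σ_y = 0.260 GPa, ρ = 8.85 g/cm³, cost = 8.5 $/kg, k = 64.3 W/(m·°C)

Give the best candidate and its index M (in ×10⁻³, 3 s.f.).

candidate Z, M = 7.78×10⁻³

Screen on constraints: cost ≤ 5.4 $/kg; k ≥ 33.5 W/(m·K). Survivors: candidate D, candidate Z.
After converting to SI:
  candidate D: σ_y = 572.0 MPa, ρ = 7830 kg/m³
  candidate Z: σ_y = 465.0 MPa, ρ = 2771 kg/m³
  candidate Z: M = 7.78×10⁻³
  candidate D: M = 3.05×10⁻³
Candidate Z ranks first.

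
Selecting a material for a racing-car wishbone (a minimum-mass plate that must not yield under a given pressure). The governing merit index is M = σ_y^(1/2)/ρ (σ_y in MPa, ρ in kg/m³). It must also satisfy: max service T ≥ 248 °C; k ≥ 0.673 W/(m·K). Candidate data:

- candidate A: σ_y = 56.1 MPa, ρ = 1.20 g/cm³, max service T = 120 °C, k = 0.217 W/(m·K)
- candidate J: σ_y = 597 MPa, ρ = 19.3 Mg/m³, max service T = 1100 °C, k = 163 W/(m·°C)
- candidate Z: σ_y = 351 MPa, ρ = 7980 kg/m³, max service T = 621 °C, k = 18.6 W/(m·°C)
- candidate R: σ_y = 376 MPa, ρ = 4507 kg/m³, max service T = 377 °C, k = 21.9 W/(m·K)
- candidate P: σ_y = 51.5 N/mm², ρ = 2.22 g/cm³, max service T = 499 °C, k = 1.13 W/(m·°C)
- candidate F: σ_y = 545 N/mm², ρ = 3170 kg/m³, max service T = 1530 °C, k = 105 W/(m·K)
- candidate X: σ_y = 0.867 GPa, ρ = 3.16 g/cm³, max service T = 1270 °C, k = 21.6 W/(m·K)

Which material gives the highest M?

candidate X

Screen on constraints: max service T ≥ 248 °C; k ≥ 0.673 W/(m·K). Survivors: candidate J, candidate Z, candidate R, candidate P, candidate F, candidate X.
Convert each candidate to consistent units, then evaluate M:
  candidate J: σ_y = 597.0 MPa, ρ = 19300 kg/m³
  candidate Z: σ_y = 351.0 MPa, ρ = 7980 kg/m³
  candidate R: σ_y = 376.0 MPa, ρ = 4507 kg/m³
  candidate P: σ_y = 51.50 MPa, ρ = 2220 kg/m³
  candidate F: σ_y = 545.0 MPa, ρ = 3170 kg/m³
  candidate X: σ_y = 867.0 MPa, ρ = 3160 kg/m³
  candidate X: M = 9.32×10⁻³
  candidate F: M = 7.36×10⁻³
  candidate R: M = 4.30×10⁻³
  candidate P: M = 3.23×10⁻³
  candidate Z: M = 2.35×10⁻³
  candidate J: M = 1.27×10⁻³
Candidate X ranks first.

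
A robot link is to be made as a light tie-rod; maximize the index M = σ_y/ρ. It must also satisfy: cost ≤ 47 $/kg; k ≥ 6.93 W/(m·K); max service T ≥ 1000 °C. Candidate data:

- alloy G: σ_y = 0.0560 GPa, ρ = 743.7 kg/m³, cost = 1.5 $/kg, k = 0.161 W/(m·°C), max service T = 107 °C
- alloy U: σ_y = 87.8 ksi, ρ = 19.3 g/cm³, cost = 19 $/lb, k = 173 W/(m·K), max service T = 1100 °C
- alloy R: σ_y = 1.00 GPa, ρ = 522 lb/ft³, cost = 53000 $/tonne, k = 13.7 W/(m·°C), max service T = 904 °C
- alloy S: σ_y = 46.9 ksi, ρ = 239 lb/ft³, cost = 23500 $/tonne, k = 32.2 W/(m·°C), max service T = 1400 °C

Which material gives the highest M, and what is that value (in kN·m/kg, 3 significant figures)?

Screen on constraints: cost ≤ 47 $/kg; k ≥ 6.93 W/(m·K); max service T ≥ 1000 °C. Survivors: alloy U, alloy S.
Convert each candidate to consistent units, then evaluate M:
  alloy U: σ_y = 605.4 MPa, ρ = 19300 kg/m³
  alloy S: σ_y = 323.4 MPa, ρ = 3828 kg/m³
  alloy S: M = 84.5 kN·m/kg
  alloy U: M = 31.4 kN·m/kg
Alloy S has the largest M.

alloy S, M = 84.5 kN·m/kg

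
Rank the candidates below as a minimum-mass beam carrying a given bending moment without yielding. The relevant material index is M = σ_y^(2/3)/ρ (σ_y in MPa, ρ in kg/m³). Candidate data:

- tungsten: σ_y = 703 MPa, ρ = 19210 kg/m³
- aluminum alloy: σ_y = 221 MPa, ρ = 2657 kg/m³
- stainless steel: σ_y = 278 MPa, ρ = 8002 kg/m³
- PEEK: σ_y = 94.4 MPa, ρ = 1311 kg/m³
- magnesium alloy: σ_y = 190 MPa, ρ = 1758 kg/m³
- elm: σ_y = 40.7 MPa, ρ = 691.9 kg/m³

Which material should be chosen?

magnesium alloy

Computing M directly (units already consistent):
  magnesium alloy: M = 18.8×10⁻³
  elm: M = 17.1×10⁻³
  PEEK: M = 15.8×10⁻³
  aluminum alloy: M = 13.8×10⁻³
  stainless steel: M = 5.32×10⁻³
  tungsten: M = 4.12×10⁻³
Magnesium alloy ranks first.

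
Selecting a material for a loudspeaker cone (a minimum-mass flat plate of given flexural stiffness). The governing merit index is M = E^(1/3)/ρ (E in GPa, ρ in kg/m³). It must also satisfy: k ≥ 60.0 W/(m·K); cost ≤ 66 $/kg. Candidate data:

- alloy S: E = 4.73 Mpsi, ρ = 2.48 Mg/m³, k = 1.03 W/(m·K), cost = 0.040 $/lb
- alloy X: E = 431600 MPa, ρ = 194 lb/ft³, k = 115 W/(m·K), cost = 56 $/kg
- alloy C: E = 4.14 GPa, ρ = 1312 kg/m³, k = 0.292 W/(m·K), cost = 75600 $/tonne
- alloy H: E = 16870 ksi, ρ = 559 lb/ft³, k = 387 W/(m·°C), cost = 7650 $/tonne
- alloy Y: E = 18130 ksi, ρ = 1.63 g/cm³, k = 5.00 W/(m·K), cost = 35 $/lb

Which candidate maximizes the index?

Screen on constraints: k ≥ 60.0 W/(m·K); cost ≤ 66 $/kg. Survivors: alloy X, alloy H.
In SI units:
  alloy X: E = 431.6 GPa, ρ = 3108 kg/m³
  alloy H: E = 116.3 GPa, ρ = 8954 kg/m³
  alloy X: M = 2.43×10⁻³
  alloy H: M = 0.545×10⁻³
Alloy X ranks first.

alloy X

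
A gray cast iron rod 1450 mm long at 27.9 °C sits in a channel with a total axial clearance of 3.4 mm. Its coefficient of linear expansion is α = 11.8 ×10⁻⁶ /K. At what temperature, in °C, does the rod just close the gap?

227 °C

α·L₀·ΔT = 3.4 mm ⇒ ΔT = 3.4 / (11.8×10⁻⁶ × 1450.0) = 198.7 K.
T = 27.9 + 198.7 = 226.6 °C.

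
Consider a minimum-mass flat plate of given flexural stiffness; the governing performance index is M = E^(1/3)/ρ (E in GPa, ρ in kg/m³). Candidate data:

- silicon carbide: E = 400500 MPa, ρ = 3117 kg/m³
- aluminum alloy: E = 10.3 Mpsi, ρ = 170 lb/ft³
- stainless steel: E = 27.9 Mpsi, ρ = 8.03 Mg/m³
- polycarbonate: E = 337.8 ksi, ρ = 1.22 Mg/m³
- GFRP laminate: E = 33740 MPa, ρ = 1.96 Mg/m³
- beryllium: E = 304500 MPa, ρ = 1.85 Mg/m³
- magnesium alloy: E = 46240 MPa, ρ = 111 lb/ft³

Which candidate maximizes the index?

Putting every candidate on a common basis:
  silicon carbide: E = 400.5 GPa, ρ = 3117 kg/m³
  aluminum alloy: E = 71.02 GPa, ρ = 2723 kg/m³
  stainless steel: E = 192.4 GPa, ρ = 8030 kg/m³
  polycarbonate: E = 2.329 GPa, ρ = 1220 kg/m³
  GFRP laminate: E = 33.74 GPa, ρ = 1960 kg/m³
  beryllium: E = 304.5 GPa, ρ = 1850 kg/m³
  magnesium alloy: E = 46.24 GPa, ρ = 1778 kg/m³
  beryllium: M = 3.64×10⁻³
  silicon carbide: M = 2.36×10⁻³
  magnesium alloy: M = 2.02×10⁻³
  GFRP laminate: M = 1.65×10⁻³
  aluminum alloy: M = 1.52×10⁻³
  polycarbonate: M = 1.09×10⁻³
  stainless steel: M = 0.719×10⁻³
Highest index: beryllium.

beryllium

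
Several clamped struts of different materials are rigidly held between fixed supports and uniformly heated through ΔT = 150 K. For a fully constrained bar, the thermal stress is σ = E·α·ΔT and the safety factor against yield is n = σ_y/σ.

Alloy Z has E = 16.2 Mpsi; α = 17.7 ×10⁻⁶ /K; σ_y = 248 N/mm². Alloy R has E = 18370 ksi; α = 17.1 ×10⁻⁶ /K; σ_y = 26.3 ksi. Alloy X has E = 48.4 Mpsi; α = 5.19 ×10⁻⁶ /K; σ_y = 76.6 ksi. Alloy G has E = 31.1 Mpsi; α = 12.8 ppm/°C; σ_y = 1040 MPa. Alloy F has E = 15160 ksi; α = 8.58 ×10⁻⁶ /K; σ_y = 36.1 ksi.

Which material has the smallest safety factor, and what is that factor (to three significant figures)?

In consistent units (E in GPa, α in ×10⁻⁶/K, σ_y in MPa):
  alloy Z: E = 111.7, α = 17.7, σ_y = 248.0 → σ = 297 MPa, n = 0.836
  alloy R: E = 126.7, α = 17.1, σ_y = 181.3 → σ = 325 MPa, n = 0.558
  alloy X: E = 333.7, α = 5.19, σ_y = 528.1 → σ = 260 MPa, n = 2.03
  alloy G: E = 214.4, α = 12.8, σ_y = 1040 → σ = 412 MPa, n = 2.53
  alloy F: E = 104.5, α = 8.58, σ_y = 248.9 → σ = 135 MPa, n = 1.85
Alloy R has the lowest safety factor, n = 0.558.

alloy R, n = 0.558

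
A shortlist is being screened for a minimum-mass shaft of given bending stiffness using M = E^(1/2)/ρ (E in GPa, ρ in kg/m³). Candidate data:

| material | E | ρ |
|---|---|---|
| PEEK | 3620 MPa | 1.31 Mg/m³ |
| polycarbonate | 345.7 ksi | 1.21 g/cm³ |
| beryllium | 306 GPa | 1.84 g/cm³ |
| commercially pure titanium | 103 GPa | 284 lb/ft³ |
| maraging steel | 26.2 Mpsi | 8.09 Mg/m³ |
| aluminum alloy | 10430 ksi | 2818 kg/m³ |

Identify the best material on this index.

beryllium

After converting to SI:
  PEEK: E = 3.620 GPa, ρ = 1310 kg/m³
  polycarbonate: E = 2.384 GPa, ρ = 1210 kg/m³
  beryllium: E = 306.0 GPa, ρ = 1840 kg/m³
  commercially pure titanium: E = 103.0 GPa, ρ = 4549 kg/m³
  maraging steel: E = 180.6 GPa, ρ = 8090 kg/m³
  aluminum alloy: E = 71.91 GPa, ρ = 2818 kg/m³
  beryllium: M = 9.51×10⁻³
  aluminum alloy: M = 3.01×10⁻³
  commercially pure titanium: M = 2.23×10⁻³
  maraging steel: M = 1.66×10⁻³
  PEEK: M = 1.45×10⁻³
  polycarbonate: M = 1.28×10⁻³
Highest index: beryllium.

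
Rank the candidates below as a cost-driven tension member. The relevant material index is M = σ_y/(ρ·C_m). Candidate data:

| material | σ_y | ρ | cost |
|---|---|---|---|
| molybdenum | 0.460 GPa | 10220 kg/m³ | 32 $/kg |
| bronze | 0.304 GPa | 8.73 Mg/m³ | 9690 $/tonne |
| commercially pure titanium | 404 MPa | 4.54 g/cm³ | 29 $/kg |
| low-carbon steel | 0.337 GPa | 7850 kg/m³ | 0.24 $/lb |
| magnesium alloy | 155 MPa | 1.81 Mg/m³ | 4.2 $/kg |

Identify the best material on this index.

low-carbon steel

In SI units:
  molybdenum: σ_y = 460.0 MPa, ρ = 10220 kg/m³, cost = 32.00 $/kg
  bronze: σ_y = 304.0 MPa, ρ = 8730 kg/m³, cost = 9.690 $/kg
  commercially pure titanium: σ_y = 404.0 MPa, ρ = 4540 kg/m³, cost = 29.00 $/kg
  low-carbon steel: σ_y = 337.0 MPa, ρ = 7850 kg/m³, cost = 0.5291 $/kg
  magnesium alloy: σ_y = 155.0 MPa, ρ = 1810 kg/m³, cost = 4.200 $/kg
  low-carbon steel: M = 81.1 kN·m per $
  magnesium alloy: M = 20.4 kN·m per $
  bronze: M = 3.59 kN·m per $
  commercially pure titanium: M = 3.07 kN·m per $
  molybdenum: M = 1.41 kN·m per $
The maximum is for low-carbon steel.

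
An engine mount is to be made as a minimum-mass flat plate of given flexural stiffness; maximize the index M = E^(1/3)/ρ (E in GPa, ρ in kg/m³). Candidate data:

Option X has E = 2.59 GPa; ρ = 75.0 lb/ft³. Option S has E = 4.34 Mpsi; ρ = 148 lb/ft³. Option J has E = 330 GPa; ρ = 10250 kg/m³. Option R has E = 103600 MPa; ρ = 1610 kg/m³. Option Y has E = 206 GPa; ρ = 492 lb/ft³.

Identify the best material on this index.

Convert each candidate to consistent units, then evaluate M:
  option X: E = 2.590 GPa, ρ = 1201 kg/m³
  option S: E = 29.92 GPa, ρ = 2371 kg/m³
  option J: E = 330.0 GPa, ρ = 10250 kg/m³
  option R: E = 103.6 GPa, ρ = 1610 kg/m³
  option Y: E = 206.0 GPa, ρ = 7881 kg/m³
  option R: M = 2.92×10⁻³
  option S: M = 1.31×10⁻³
  option X: M = 1.14×10⁻³
  option Y: M = 0.749×10⁻³
  option J: M = 0.674×10⁻³
Option R has the largest M.

option R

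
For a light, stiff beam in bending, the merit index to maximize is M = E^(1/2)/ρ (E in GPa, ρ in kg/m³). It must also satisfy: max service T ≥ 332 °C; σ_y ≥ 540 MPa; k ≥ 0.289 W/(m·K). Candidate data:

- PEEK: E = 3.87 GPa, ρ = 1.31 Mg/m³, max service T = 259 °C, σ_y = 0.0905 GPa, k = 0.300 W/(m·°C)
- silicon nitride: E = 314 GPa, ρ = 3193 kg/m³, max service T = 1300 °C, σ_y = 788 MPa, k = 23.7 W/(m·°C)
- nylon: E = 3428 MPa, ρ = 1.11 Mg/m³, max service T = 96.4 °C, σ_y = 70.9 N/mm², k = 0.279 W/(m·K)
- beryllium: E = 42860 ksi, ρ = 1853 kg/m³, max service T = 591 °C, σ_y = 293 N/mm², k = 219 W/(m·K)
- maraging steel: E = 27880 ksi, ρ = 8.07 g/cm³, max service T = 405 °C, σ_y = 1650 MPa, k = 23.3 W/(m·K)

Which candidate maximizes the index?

silicon nitride

Screen on constraints: max service T ≥ 332 °C; σ_y ≥ 540 MPa; k ≥ 0.289 W/(m·K). Survivors: silicon nitride, maraging steel.
After converting to SI:
  silicon nitride: E = 314.0 GPa, ρ = 3193 kg/m³
  maraging steel: E = 192.2 GPa, ρ = 8070 kg/m³
  silicon nitride: M = 5.55×10⁻³
  maraging steel: M = 1.72×10⁻³
The maximum is for silicon nitride.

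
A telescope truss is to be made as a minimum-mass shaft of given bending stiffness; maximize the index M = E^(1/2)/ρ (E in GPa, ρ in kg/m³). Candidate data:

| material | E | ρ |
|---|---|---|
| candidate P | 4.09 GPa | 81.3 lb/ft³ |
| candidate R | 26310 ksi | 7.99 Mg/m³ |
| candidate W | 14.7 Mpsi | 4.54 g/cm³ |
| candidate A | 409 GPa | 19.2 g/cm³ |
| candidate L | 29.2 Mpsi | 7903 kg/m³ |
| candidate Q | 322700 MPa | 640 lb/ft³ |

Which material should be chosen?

candidate W

Convert each candidate to consistent units, then evaluate M:
  candidate P: E = 4.090 GPa, ρ = 1302 kg/m³
  candidate R: E = 181.4 GPa, ρ = 7990 kg/m³
  candidate W: E = 101.4 GPa, ρ = 4540 kg/m³
  candidate A: E = 409.0 GPa, ρ = 19200 kg/m³
  candidate L: E = 201.3 GPa, ρ = 7903 kg/m³
  candidate Q: E = 322.7 GPa, ρ = 10250 kg/m³
  candidate W: M = 2.22×10⁻³
  candidate L: M = 1.80×10⁻³
  candidate Q: M = 1.75×10⁻³
  candidate R: M = 1.69×10⁻³
  candidate P: M = 1.55×10⁻³
  candidate A: M = 1.05×10⁻³
Candidate W has the largest M.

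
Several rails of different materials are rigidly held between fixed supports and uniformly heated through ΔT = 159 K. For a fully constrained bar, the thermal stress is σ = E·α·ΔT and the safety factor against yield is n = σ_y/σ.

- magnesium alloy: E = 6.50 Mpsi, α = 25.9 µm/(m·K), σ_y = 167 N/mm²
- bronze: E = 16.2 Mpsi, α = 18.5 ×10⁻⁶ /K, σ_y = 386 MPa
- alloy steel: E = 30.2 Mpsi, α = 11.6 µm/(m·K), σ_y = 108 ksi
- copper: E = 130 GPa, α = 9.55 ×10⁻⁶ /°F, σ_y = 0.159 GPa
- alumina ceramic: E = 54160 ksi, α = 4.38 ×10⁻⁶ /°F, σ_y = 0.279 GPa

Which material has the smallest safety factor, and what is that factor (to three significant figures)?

Per material, after unit conversion:
  magnesium alloy: E = 44.82, α = 25.9, σ_y = 167.0 → σ = 185 MPa, n = 0.905
  bronze: E = 111.7, α = 18.5, σ_y = 386.0 → σ = 329 MPa, n = 1.17
  alloy steel: E = 208.2, α = 11.6, σ_y = 744.6 → σ = 384 MPa, n = 1.94
  copper: E = 130.0, α = 17.2, σ_y = 159.0 → σ = 355 MPa, n = 0.447
  alumina ceramic: E = 373.4, α = 7.88, σ_y = 279.0 → σ = 468 MPa, n = 0.596
Copper has the lowest safety factor, n = 0.447.

copper, n = 0.447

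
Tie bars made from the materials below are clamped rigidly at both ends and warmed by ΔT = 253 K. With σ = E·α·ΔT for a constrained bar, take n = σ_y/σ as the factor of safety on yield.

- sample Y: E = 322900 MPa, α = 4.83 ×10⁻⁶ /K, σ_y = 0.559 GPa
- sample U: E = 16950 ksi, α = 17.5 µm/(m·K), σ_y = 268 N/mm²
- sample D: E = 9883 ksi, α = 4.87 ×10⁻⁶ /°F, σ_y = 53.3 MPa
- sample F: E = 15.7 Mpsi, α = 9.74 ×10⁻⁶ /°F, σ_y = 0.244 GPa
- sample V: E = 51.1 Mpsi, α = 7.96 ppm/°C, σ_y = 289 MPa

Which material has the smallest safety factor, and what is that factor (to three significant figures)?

sample D, n = 0.353

Per material, after unit conversion:
  sample Y: E = 322.9, α = 4.83, σ_y = 559.0 → σ = 395 MPa, n = 1.42
  sample U: E = 116.9, α = 17.5, σ_y = 268.0 → σ = 517 MPa, n = 0.518
  sample D: E = 68.14, α = 8.77, σ_y = 53.30 → σ = 151 MPa, n = 0.353
  sample F: E = 108.2, α = 17.5, σ_y = 244.0 → σ = 480 MPa, n = 0.508
  sample V: E = 352.3, α = 7.96, σ_y = 289.0 → σ = 710 MPa, n = 0.407
Sample D has the lowest safety factor, n = 0.353.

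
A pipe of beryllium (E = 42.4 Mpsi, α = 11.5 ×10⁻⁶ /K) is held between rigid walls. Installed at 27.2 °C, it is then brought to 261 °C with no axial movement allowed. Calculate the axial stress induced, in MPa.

E = 42.4 Mpsi = 292.3 GPa.
ΔT = 233.8 K. Constrained thermal stress σ = E·α·ΔT = 292.3×10³ MPa × 11.5×10⁻⁶ × 233.8 = 786 MPa (compressive).

786 MPa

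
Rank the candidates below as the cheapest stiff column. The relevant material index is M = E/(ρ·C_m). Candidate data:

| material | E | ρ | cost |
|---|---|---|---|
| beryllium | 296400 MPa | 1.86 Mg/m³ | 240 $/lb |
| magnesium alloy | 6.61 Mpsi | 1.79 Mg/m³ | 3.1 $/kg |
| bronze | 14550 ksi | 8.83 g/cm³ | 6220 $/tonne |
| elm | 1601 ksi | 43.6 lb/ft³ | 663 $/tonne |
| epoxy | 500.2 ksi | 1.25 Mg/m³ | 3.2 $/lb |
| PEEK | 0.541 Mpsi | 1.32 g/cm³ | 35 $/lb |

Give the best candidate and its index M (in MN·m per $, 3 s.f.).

elm, M = 23.8 MN·m per $

Normalizing units and computing the index:
  beryllium: E = 296.4 GPa, ρ = 1860 kg/m³, cost = 529.1 $/kg
  magnesium alloy: E = 45.57 GPa, ρ = 1790 kg/m³, cost = 3.100 $/kg
  bronze: E = 100.3 GPa, ρ = 8830 kg/m³, cost = 6.220 $/kg
  elm: E = 11.04 GPa, ρ = 698.4 kg/m³, cost = 0.6630 $/kg
  epoxy: E = 3.449 GPa, ρ = 1250 kg/m³, cost = 7.055 $/kg
  PEEK: E = 3.730 GPa, ρ = 1320 kg/m³, cost = 77.16 $/kg
  elm: M = 23.8 MN·m per $
  magnesium alloy: M = 8.21 MN·m per $
  bronze: M = 1.83 MN·m per $
  epoxy: M = 0.391 MN·m per $
  beryllium: M = 0.301 MN·m per $
  PEEK: M = 0.0366 MN·m per $
Highest index: elm.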